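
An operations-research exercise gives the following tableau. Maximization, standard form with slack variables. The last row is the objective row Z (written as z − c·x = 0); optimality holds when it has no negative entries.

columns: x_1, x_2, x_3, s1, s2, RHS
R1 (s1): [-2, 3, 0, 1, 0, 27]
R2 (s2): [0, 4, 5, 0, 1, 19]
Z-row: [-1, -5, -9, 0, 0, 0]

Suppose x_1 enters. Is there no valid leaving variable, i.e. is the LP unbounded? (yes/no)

yes

Every constraint-row entry in column x_1 is ≤ 0, so increasing x_1 is unbounded.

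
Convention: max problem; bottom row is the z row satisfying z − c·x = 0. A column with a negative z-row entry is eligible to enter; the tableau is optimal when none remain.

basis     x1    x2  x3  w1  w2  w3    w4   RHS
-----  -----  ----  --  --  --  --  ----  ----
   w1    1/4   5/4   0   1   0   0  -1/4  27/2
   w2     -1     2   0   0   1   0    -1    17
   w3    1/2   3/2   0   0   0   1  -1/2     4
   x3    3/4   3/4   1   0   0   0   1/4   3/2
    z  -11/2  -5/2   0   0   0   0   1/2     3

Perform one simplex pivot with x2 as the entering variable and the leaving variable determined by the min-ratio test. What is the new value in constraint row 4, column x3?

Ratio test on column x2 — row 1: (27/2)/(5/4) = 54/5; row 2: 17/2 = 17/2; row 3: 4/(3/2) = 8/3; row 4: (3/2)/(3/4) = 2. Minimum is 2 at row 4 (x3 leaves); pivot element 3/4.
Divide row 4 by 3/4; eliminate column x2 from the other rows.
In the new row 4, the x3 entry is the old entry divided by the pivot: 1/(3/4) = 4/3.

4/3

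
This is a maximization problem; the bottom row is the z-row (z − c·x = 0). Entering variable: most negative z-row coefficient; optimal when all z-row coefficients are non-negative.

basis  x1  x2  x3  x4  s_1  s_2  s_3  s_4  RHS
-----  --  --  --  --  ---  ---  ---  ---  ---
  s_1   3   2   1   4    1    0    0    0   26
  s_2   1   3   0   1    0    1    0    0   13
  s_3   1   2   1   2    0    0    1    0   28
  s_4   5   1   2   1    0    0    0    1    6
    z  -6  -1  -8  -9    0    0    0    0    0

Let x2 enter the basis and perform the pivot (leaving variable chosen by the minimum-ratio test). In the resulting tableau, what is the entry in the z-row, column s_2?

1/3

Ratio test on column x2 — row 1: 26/2 = 13; row 2: 13/3 = 13/3; row 3: 28/2 = 14; row 4: 6/1 = 6. Minimum is 13/3 at row 2 (s_2 leaves); pivot element 3.
Divide row 2 by 3; eliminate column x2 from the other rows.
z-row update in column s_2: 0 − (-1)·(1/3) = 1/3.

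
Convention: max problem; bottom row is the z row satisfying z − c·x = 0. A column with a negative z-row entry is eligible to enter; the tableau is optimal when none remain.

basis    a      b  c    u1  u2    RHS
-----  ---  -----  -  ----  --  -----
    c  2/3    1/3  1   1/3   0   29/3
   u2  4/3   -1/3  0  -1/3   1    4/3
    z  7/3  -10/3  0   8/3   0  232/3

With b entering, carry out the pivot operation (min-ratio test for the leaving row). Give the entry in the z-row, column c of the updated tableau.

10

Ratio test on column b — row 1: (29/3)/(1/3) = 29; row 2: entry -1/3 ≤ 0. Minimum is 29 at row 1 (c leaves); pivot element 1/3.
Divide row 1 by 1/3; eliminate column b from the other rows.
z-row update in column c: 0 − (-10/3)·3 = 10.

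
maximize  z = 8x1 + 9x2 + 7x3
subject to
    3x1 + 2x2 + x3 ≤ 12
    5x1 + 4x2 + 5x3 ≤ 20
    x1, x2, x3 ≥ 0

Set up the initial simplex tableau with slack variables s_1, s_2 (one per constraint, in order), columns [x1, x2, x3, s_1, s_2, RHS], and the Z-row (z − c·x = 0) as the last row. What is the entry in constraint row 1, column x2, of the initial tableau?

Constraint 1 has coefficient 2 on x2.

2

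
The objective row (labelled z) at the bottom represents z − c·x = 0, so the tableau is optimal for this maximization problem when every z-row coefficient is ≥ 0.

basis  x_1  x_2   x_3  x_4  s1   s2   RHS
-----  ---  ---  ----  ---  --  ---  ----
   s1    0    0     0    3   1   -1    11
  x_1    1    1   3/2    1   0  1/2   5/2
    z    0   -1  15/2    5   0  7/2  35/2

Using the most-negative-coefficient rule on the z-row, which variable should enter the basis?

x_2

Negative z-row entries: x_2: -1.
The most negative is -1 in column x_2, so x_2 enters.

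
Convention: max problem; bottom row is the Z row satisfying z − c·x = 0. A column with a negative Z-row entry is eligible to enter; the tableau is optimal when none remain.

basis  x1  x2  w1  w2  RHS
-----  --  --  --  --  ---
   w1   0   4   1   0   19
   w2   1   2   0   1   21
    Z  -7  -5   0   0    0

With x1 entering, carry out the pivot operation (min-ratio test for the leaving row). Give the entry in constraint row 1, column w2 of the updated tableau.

Ratio test on column x1 — row 1: entry 0 ≤ 0; row 2: 21/1 = 21. Minimum is 21 at row 2 (w2 leaves); pivot element 1.
Divide row 2 by 1; eliminate column x1 from the other rows.
Row 1 update in column w2: 0 − 0·1 = 0.

0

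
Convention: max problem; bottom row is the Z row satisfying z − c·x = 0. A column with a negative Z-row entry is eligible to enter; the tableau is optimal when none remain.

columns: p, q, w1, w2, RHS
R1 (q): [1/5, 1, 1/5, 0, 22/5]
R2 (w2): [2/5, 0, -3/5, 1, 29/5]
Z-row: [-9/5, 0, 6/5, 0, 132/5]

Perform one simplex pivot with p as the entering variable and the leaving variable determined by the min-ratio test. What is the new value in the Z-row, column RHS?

Ratio test on column p — row 1: (22/5)/(1/5) = 22; row 2: (29/5)/(2/5) = 29/2. Minimum is 29/2 at row 2 (w2 leaves); pivot element 2/5.
Divide row 2 by 2/5; eliminate column p from the other rows.
Z-row update in column RHS: 132/5 − (-9/5)·(29/2) = 105/2.

105/2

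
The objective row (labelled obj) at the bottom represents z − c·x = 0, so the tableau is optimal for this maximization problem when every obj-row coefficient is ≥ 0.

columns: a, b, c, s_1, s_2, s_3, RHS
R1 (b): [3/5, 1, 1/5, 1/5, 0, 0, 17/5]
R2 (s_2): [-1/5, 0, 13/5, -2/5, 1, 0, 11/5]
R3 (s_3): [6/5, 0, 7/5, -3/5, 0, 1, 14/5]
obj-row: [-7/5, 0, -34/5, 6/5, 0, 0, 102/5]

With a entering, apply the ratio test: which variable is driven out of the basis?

s_3

Column a entries and ratios — b: (17/5)/(3/5) = 17/3; s_2: -1/5 ≤ 0, skip; s_3: (14/5)/(6/5) = 7/3.
Smallest ratio is 7/3 in the row of s_3, so s_3 leaves.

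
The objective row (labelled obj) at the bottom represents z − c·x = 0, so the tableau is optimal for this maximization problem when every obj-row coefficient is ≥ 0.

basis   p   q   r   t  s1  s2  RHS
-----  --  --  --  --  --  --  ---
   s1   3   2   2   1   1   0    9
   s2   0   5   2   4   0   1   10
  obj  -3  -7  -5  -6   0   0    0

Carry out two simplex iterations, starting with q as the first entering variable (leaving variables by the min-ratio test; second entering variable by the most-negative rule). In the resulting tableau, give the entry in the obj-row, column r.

-1

Ratio test on column q — row 1: 9/2 = 9/2; row 2: 10/5 = 2. Minimum is 2 at row 2 (s2 leaves); pivot element 5.
Divide row 2 by 5; eliminate column q from the other rows.
Second iteration: most negative obj-row entry is -3 in column p, so p enters.
Ratio test on column p — row 1: 5/3 = 5/3; row 2: entry 0 ≤ 0. Minimum is 5/3 at row 1 (s1 leaves); pivot element 3.
Divide row 1 by 3; eliminate column p from the other rows.
After both pivots, the entry at the obj-row, column r is -1.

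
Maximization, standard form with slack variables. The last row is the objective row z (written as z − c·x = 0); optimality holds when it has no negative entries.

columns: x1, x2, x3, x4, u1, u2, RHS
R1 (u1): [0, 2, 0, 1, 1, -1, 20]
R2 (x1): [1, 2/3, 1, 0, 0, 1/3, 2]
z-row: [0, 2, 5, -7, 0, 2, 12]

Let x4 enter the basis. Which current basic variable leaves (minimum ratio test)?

Column x4 entries and ratios — u1: 20/1 = 20; x1: 0 ≤ 0, skip.
Smallest ratio is 20 in the row of u1, so u1 leaves.

u1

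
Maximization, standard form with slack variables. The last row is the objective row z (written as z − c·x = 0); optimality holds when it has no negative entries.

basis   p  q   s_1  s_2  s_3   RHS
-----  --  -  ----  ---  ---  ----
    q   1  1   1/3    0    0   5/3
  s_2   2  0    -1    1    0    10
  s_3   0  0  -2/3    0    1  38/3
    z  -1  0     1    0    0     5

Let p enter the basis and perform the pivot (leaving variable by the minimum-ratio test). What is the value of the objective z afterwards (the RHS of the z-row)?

Ratio test on column p — row 1: (5/3)/1 = 5/3; row 2: 10/2 = 5; row 3: entry 0 ≤ 0. Minimum is 5/3 at row 1 (q leaves); pivot element 1.
Pivot on row 1; the z-row RHS becomes 5 − (-1)·(5/3) = 20/3.

20/3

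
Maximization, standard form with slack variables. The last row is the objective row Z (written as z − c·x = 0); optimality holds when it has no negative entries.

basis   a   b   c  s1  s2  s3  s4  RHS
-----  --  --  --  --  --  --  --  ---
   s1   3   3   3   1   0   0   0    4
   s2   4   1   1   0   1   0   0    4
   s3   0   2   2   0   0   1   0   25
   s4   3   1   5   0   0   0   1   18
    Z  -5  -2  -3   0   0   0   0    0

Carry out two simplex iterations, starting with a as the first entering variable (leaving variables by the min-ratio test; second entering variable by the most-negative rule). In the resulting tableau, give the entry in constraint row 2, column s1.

-1/9

Ratio test on column a — row 1: 4/3 = 4/3; row 2: 4/4 = 1; row 3: entry 0 ≤ 0; row 4: 18/3 = 6. Minimum is 1 at row 2 (s2 leaves); pivot element 4.
Divide row 2 by 4; eliminate column a from the other rows.
Second iteration: most negative Z-row entry is -7/4 in column c, so c enters.
Ratio test on column c — row 1: 1/(9/4) = 4/9; row 2: 1/(1/4) = 4; row 3: 25/2 = 25/2; row 4: 15/(17/4) = 60/17. Minimum is 4/9 at row 1 (s1 leaves); pivot element 9/4.
Divide row 1 by 9/4; eliminate column c from the other rows.
After both pivots, the entry at constraint row 2, column s1 is -1/9.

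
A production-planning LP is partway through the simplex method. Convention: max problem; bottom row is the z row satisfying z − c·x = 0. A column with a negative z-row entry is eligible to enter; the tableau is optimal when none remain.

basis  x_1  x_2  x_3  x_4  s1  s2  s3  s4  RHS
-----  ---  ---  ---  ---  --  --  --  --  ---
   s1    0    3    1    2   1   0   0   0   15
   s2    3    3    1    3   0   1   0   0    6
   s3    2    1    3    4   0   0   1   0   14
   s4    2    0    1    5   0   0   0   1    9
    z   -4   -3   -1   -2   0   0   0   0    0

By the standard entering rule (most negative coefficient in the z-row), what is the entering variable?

Negative z-row entries: x_1: -4, x_2: -3, x_3: -1, x_4: -2.
The most negative is -4 in column x_1, so x_1 enters.

x_1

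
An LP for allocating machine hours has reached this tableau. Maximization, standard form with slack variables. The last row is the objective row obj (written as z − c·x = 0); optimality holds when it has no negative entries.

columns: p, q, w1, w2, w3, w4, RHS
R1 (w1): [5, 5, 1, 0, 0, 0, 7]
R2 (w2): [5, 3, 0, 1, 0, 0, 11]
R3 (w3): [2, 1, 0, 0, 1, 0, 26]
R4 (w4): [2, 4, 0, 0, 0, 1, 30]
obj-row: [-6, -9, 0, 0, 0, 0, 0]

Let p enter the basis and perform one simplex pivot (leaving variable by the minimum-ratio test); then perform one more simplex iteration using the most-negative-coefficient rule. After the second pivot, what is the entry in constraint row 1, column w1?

Ratio test on column p — row 1: 7/5 = 7/5; row 2: 11/5 = 11/5; row 3: 26/2 = 13; row 4: 30/2 = 15. Minimum is 7/5 at row 1 (w1 leaves); pivot element 5.
Divide row 1 by 5; eliminate column p from the other rows.
Second iteration: most negative obj-row entry is -3 in column q, so q enters.
Ratio test on column q — row 1: (7/5)/1 = 7/5; row 2: entry -2 ≤ 0; row 3: entry -1 ≤ 0; row 4: (136/5)/2 = 68/5. Minimum is 7/5 at row 1 (p leaves); pivot element 1.
Divide row 1 by 1; eliminate column q from the other rows.
After both pivots, the entry at constraint row 1, column w1 is 1/5.

1/5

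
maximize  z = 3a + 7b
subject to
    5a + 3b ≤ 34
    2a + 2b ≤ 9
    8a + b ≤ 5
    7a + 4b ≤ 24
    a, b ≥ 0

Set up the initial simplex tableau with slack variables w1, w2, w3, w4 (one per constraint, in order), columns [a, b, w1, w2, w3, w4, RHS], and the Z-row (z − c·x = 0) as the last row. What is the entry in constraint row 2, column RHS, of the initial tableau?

The RHS of constraint 2 is b_2 = 9.

9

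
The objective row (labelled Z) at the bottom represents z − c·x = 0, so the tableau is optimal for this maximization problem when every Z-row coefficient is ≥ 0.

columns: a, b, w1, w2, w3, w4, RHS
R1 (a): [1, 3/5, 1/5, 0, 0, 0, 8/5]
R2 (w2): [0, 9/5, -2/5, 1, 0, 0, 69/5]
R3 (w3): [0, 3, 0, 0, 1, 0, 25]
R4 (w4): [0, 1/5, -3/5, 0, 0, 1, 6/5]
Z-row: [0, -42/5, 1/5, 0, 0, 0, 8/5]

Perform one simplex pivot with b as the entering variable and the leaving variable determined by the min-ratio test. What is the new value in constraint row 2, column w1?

Ratio test on column b — row 1: (8/5)/(3/5) = 8/3; row 2: (69/5)/(9/5) = 23/3; row 3: 25/3 = 25/3; row 4: (6/5)/(1/5) = 6. Minimum is 8/3 at row 1 (a leaves); pivot element 3/5.
Divide row 1 by 3/5; eliminate column b from the other rows.
Row 2 update in column w1: -2/5 − (9/5)·(1/3) = -1.

-1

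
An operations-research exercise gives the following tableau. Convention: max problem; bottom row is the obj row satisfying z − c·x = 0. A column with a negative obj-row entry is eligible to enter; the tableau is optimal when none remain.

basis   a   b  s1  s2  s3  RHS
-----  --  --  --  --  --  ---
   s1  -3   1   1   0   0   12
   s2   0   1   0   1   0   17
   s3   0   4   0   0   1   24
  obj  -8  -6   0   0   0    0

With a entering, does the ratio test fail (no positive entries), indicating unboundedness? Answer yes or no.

Every constraint-row entry in column a is ≤ 0, so increasing a is unbounded.

yes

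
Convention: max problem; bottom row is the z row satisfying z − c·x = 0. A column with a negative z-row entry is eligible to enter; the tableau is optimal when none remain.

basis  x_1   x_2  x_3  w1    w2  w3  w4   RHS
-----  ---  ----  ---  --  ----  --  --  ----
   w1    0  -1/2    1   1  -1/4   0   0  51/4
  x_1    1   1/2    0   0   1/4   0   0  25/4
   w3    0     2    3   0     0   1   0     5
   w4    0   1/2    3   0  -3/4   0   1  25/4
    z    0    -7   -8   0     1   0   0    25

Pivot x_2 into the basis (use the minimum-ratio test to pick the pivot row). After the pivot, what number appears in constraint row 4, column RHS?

Ratio test on column x_2 — row 1: entry -1/2 ≤ 0; row 2: (25/4)/(1/2) = 25/2; row 3: 5/2 = 5/2; row 4: (25/4)/(1/2) = 25/2. Minimum is 5/2 at row 3 (w3 leaves); pivot element 2.
Divide row 3 by 2; eliminate column x_2 from the other rows.
Row 4 update in column RHS: 25/4 − (1/2)·(5/2) = 5.

5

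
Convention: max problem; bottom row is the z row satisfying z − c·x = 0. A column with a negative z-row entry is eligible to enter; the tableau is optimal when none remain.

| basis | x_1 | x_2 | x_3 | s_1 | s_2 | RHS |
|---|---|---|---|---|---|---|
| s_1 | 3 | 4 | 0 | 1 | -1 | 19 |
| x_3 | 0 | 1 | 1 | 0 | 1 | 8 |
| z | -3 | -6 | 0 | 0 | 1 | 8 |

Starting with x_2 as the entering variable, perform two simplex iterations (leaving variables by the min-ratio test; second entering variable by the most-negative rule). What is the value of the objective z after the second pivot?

189/5

Ratio test on column x_2 — row 1: 19/4 = 19/4; row 2: 8/1 = 8. Minimum is 19/4 at row 1 (s_1 leaves); pivot element 4.
Pivot on row 1; the z-row RHS becomes 8 − (-6)·(19/4) = 73/2.
Next entering variable (most negative z-row entry -1/2): s_2.
Ratio test on column s_2 — row 1: entry -1/4 ≤ 0; row 2: (13/4)/(5/4) = 13/5. Minimum is 13/5 at row 2 (x_3 leaves); pivot element 5/4.
After the second pivot the z-row RHS is 73/2 − (-1/2)·(13/5) = 189/5.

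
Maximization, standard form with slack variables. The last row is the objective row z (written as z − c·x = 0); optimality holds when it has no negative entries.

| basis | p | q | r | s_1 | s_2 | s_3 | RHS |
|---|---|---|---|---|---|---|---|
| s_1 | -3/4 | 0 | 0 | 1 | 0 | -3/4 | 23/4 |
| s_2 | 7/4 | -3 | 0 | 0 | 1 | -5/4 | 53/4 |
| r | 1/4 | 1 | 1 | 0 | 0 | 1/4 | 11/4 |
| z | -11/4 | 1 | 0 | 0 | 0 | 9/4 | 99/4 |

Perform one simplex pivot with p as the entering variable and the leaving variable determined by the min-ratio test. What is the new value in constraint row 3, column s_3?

Ratio test on column p — row 1: entry -3/4 ≤ 0; row 2: (53/4)/(7/4) = 53/7; row 3: (11/4)/(1/4) = 11. Minimum is 53/7 at row 2 (s_2 leaves); pivot element 7/4.
Divide row 2 by 7/4; eliminate column p from the other rows.
Row 3 update in column s_3: 1/4 − (1/4)·(-5/7) = 3/7.

3/7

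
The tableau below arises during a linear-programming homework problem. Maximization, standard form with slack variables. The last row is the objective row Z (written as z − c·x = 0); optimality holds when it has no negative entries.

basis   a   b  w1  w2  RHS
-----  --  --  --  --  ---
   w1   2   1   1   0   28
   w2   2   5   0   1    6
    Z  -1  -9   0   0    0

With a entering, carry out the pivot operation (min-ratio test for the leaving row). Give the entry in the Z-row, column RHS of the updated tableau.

3

Ratio test on column a — row 1: 28/2 = 14; row 2: 6/2 = 3. Minimum is 3 at row 2 (w2 leaves); pivot element 2.
Divide row 2 by 2; eliminate column a from the other rows.
Z-row update in column RHS: 0 − (-1)·3 = 3.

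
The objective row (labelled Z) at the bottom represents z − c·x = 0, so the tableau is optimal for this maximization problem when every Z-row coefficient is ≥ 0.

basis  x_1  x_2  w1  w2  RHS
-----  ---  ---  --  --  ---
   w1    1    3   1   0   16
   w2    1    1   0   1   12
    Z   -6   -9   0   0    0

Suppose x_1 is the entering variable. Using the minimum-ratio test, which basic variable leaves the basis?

w2

Column x_1 entries and ratios — w1: 16/1 = 16; w2: 12/1 = 12.
Smallest ratio is 12 in the row of w2, so w2 leaves.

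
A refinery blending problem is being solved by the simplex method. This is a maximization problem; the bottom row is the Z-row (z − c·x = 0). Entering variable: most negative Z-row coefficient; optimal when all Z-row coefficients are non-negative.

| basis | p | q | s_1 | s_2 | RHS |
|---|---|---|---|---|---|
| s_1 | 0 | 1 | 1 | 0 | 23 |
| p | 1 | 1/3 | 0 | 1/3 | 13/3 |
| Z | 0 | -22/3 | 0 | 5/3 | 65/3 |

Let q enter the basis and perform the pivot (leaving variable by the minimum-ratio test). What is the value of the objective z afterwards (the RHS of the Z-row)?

Ratio test on column q — row 1: 23/1 = 23; row 2: (13/3)/(1/3) = 13. Minimum is 13 at row 2 (p leaves); pivot element 1/3.
Pivot on row 2; the Z-row RHS becomes 65/3 − (-22/3)·13 = 117.

117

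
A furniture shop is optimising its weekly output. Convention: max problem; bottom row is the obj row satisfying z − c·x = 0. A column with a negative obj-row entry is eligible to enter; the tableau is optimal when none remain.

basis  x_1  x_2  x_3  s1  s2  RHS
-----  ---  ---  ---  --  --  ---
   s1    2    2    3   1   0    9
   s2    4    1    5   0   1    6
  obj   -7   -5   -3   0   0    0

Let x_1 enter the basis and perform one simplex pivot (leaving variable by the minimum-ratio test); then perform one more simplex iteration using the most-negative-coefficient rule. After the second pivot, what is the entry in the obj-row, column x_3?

Ratio test on column x_1 — row 1: 9/2 = 9/2; row 2: 6/4 = 3/2. Minimum is 3/2 at row 2 (s2 leaves); pivot element 4.
Divide row 2 by 4; eliminate column x_1 from the other rows.
Second iteration: most negative obj-row entry is -13/4 in column x_2, so x_2 enters.
Ratio test on column x_2 — row 1: 6/(3/2) = 4; row 2: (3/2)/(1/4) = 6. Minimum is 4 at row 1 (s1 leaves); pivot element 3/2.
Divide row 1 by 3/2; eliminate column x_2 from the other rows.
After both pivots, the entry at the obj-row, column x_3 is 41/6.

41/6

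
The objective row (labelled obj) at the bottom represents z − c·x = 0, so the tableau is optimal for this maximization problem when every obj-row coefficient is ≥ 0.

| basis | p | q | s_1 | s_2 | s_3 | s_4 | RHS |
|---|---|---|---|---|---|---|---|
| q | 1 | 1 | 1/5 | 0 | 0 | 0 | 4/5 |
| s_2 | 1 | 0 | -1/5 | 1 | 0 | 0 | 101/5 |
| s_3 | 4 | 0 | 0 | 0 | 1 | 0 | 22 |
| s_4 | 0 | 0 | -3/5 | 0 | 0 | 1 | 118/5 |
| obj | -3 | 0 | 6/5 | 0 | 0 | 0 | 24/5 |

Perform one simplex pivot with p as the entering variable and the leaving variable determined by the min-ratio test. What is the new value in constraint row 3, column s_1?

Ratio test on column p — row 1: (4/5)/1 = 4/5; row 2: (101/5)/1 = 101/5; row 3: 22/4 = 11/2; row 4: entry 0 ≤ 0. Minimum is 4/5 at row 1 (q leaves); pivot element 1.
Divide row 1 by 1; eliminate column p from the other rows.
Row 3 update in column s_1: 0 − 4·(1/5) = -4/5.

-4/5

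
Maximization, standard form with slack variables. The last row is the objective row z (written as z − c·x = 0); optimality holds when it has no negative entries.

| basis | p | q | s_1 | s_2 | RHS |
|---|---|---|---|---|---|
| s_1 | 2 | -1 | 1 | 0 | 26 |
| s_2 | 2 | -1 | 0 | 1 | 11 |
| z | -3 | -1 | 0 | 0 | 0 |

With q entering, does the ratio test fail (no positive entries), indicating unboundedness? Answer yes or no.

Every constraint-row entry in column q is ≤ 0, so increasing q is unbounded.

yes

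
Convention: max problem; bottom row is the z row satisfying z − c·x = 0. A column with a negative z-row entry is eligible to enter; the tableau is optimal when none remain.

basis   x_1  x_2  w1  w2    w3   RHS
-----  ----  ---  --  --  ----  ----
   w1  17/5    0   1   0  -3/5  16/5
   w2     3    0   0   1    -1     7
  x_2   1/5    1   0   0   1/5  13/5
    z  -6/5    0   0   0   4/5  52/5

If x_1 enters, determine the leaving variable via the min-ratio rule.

Column x_1 entries and ratios — w1: (16/5)/(17/5) = 16/17; w2: 7/3 = 7/3; x_2: (13/5)/(1/5) = 13.
Smallest ratio is 16/17 in the row of w1, so w1 leaves.

w1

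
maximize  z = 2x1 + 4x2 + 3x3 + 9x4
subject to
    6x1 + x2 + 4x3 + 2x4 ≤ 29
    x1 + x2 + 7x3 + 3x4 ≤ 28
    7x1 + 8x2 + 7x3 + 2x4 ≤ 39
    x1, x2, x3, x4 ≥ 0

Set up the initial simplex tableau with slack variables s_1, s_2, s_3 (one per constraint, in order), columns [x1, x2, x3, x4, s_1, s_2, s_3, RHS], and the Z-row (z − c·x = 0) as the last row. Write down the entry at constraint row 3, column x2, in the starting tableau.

8

Constraint 3 has coefficient 8 on x2.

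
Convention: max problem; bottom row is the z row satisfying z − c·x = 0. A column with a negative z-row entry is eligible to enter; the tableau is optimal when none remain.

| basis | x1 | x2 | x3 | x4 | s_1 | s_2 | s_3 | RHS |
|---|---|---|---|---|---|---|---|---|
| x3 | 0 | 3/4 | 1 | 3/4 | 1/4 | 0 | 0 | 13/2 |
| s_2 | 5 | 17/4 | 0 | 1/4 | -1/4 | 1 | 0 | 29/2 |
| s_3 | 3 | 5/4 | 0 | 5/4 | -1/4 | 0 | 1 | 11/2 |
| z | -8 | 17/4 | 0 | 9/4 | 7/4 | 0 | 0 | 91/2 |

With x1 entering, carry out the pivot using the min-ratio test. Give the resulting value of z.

Ratio test on column x1 — row 1: entry 0 ≤ 0; row 2: (29/2)/5 = 29/10; row 3: (11/2)/3 = 11/6. Minimum is 11/6 at row 3 (s_3 leaves); pivot element 3.
Pivot on row 3; the z-row RHS becomes 91/2 − (-8)·(11/6) = 361/6.

361/6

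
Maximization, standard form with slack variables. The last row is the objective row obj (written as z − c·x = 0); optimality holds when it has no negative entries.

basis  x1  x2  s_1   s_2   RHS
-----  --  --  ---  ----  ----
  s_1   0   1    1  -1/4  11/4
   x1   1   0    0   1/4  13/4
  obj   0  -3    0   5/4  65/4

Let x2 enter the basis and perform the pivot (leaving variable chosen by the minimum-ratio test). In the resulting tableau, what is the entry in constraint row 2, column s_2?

Ratio test on column x2 — row 1: (11/4)/1 = 11/4; row 2: entry 0 ≤ 0. Minimum is 11/4 at row 1 (s_1 leaves); pivot element 1.
Divide row 1 by 1; eliminate column x2 from the other rows.
Row 2 update in column s_2: 1/4 − 0·(-1/4) = 1/4.

1/4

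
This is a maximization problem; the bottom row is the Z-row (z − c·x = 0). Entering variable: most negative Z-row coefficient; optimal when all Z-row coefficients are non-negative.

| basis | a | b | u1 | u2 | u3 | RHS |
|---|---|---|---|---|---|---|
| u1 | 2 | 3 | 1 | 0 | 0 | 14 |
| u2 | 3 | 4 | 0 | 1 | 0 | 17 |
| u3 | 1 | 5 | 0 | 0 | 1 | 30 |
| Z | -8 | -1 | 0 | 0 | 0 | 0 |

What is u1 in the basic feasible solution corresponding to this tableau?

14

u1 is basic (row 1); its value is the RHS of that row, 14.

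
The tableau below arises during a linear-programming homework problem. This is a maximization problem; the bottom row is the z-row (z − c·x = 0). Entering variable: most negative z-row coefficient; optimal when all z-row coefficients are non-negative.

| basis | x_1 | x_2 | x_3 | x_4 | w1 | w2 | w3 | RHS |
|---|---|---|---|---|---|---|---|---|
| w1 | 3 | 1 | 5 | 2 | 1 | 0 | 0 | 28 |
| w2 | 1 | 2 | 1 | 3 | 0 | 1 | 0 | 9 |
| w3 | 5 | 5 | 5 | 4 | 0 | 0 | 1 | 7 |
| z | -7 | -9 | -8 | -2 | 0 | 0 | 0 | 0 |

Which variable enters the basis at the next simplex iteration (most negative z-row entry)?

Negative z-row entries: x_1: -7, x_2: -9, x_3: -8, x_4: -2.
The most negative is -9 in column x_2, so x_2 enters.

x_2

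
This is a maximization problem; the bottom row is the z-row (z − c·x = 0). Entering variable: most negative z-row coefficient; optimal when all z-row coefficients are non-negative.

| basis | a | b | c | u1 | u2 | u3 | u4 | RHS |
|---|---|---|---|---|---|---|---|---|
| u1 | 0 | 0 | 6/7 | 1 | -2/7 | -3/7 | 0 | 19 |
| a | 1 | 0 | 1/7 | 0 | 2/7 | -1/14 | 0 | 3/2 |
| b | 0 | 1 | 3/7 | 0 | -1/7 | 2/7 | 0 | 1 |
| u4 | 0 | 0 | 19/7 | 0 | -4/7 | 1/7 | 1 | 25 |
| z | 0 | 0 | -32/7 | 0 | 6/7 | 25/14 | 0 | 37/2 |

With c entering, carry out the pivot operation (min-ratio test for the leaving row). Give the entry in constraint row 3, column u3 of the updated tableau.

Ratio test on column c — row 1: 19/(6/7) = 133/6; row 2: (3/2)/(1/7) = 21/2; row 3: 1/(3/7) = 7/3; row 4: 25/(19/7) = 175/19. Minimum is 7/3 at row 3 (b leaves); pivot element 3/7.
Divide row 3 by 3/7; eliminate column c from the other rows.
In the new row 3, the u3 entry is the old entry divided by the pivot: (2/7)/(3/7) = 2/3.

2/3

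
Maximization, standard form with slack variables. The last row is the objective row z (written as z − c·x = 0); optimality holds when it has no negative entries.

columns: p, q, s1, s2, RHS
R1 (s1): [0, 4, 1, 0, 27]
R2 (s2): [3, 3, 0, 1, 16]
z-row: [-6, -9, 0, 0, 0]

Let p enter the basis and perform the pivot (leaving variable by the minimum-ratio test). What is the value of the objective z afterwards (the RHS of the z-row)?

Ratio test on column p — row 1: entry 0 ≤ 0; row 2: 16/3 = 16/3. Minimum is 16/3 at row 2 (s2 leaves); pivot element 3.
Pivot on row 2; the z-row RHS becomes 0 − (-6)·(16/3) = 32.

32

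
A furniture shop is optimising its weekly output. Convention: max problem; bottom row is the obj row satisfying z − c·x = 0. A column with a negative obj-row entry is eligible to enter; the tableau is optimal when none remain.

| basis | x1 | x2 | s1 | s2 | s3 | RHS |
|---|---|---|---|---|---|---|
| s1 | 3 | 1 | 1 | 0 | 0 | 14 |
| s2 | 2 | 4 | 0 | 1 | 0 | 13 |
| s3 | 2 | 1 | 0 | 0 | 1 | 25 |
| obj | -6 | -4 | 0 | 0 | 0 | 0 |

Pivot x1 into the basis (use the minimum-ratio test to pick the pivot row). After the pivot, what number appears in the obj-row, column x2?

-2

Ratio test on column x1 — row 1: 14/3 = 14/3; row 2: 13/2 = 13/2; row 3: 25/2 = 25/2. Minimum is 14/3 at row 1 (s1 leaves); pivot element 3.
Divide row 1 by 3; eliminate column x1 from the other rows.
obj-row update in column x2: -4 − (-6)·(1/3) = -2.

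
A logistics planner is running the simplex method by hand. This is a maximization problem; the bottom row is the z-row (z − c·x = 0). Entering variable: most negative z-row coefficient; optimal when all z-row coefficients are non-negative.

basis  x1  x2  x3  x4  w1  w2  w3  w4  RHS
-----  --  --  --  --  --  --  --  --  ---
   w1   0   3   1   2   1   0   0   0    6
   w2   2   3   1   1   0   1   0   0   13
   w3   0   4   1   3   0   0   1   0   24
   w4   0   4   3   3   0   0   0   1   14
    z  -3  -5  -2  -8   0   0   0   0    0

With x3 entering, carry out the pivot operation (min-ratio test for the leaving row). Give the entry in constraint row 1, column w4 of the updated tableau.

Ratio test on column x3 — row 1: 6/1 = 6; row 2: 13/1 = 13; row 3: 24/1 = 24; row 4: 14/3 = 14/3. Minimum is 14/3 at row 4 (w4 leaves); pivot element 3.
Divide row 4 by 3; eliminate column x3 from the other rows.
Row 1 update in column w4: 0 − 1·(1/3) = -1/3.

-1/3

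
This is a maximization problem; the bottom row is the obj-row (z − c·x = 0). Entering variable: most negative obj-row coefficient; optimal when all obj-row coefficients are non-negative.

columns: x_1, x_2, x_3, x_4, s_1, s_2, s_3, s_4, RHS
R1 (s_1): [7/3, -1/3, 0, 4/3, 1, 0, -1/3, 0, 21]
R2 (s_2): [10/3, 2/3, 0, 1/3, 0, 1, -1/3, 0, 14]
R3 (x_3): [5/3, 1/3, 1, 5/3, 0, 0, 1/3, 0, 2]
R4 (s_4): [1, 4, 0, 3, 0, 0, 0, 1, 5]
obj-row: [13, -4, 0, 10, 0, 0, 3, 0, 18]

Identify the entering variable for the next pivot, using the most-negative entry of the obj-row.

Negative obj-row entries: x_2: -4.
The most negative is -4 in column x_2, so x_2 enters.

x_2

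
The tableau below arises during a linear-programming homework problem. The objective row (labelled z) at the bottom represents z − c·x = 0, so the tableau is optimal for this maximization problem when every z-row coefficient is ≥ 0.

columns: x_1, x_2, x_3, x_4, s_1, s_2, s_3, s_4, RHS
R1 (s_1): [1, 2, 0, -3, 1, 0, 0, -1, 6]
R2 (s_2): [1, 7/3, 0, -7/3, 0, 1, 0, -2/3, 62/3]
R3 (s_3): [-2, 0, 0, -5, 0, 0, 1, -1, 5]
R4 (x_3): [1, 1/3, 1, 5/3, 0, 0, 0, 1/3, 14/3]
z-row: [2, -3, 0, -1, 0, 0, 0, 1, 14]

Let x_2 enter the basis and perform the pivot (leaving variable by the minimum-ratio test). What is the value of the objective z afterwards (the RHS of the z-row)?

Ratio test on column x_2 — row 1: 6/2 = 3; row 2: (62/3)/(7/3) = 62/7; row 3: entry 0 ≤ 0; row 4: (14/3)/(1/3) = 14. Minimum is 3 at row 1 (s_1 leaves); pivot element 2.
Pivot on row 1; the z-row RHS becomes 14 − (-3)·3 = 23.

23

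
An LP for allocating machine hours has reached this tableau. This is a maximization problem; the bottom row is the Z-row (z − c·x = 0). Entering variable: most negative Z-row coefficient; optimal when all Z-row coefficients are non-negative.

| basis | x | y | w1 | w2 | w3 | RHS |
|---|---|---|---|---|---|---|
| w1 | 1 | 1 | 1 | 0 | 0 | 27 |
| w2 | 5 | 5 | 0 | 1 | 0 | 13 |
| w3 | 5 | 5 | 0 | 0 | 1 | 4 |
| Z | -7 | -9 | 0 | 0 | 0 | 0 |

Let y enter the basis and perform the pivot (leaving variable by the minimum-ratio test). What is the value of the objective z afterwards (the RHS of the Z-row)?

36/5

Ratio test on column y — row 1: 27/1 = 27; row 2: 13/5 = 13/5; row 3: 4/5 = 4/5. Minimum is 4/5 at row 3 (w3 leaves); pivot element 5.
Pivot on row 3; the Z-row RHS becomes 0 − (-9)·(4/5) = 36/5.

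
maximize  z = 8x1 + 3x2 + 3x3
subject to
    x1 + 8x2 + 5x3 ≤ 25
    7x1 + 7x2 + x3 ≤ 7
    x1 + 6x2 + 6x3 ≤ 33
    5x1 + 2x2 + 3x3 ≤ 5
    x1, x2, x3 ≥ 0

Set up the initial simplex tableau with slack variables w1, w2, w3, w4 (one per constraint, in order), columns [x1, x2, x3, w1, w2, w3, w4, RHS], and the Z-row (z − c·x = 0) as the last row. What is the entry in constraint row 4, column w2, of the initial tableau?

0

Slack w2 belongs to constraint 2; its column is the unit vector e_2, so the entry in row 4 is 0.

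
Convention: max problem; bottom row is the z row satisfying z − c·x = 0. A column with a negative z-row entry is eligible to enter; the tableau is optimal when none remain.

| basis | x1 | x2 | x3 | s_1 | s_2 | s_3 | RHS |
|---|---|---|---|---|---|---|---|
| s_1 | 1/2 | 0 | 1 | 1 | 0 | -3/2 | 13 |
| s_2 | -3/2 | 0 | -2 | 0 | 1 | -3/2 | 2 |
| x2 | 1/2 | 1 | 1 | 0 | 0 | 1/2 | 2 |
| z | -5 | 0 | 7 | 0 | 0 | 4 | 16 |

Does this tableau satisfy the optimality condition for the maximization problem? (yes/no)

The z-row has a negative entry -5 in column x1, so it is not optimal.

no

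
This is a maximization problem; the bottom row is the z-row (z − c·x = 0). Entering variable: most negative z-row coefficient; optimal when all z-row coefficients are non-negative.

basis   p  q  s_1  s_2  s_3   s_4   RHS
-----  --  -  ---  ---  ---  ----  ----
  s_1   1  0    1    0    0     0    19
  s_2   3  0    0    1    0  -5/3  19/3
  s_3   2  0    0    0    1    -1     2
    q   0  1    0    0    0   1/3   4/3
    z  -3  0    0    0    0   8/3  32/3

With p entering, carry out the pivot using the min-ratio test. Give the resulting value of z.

Ratio test on column p — row 1: 19/1 = 19; row 2: (19/3)/3 = 19/9; row 3: 2/2 = 1; row 4: entry 0 ≤ 0. Minimum is 1 at row 3 (s_3 leaves); pivot element 2.
Pivot on row 3; the z-row RHS becomes 32/3 − (-3)·1 = 41/3.

41/3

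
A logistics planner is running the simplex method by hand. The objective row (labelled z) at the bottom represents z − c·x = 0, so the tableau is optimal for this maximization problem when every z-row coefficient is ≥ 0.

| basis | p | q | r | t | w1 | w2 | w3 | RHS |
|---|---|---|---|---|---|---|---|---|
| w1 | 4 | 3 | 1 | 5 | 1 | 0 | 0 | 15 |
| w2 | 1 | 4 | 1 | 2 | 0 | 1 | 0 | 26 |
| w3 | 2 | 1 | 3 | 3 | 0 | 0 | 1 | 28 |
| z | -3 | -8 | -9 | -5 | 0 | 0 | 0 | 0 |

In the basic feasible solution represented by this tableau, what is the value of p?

p is not in the basis, so in the current basic feasible solution p = 0.

0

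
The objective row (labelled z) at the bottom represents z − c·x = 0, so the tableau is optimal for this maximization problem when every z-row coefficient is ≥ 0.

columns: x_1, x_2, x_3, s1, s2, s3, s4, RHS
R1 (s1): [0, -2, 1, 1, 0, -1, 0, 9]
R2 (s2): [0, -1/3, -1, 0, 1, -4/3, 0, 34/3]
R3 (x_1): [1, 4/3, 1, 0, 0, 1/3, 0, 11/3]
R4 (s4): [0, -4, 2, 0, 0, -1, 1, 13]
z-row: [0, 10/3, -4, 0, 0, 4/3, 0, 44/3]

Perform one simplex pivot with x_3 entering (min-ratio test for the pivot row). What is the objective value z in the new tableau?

88/3

Ratio test on column x_3 — row 1: 9/1 = 9; row 2: entry -1 ≤ 0; row 3: (11/3)/1 = 11/3; row 4: 13/2 = 13/2. Minimum is 11/3 at row 3 (x_1 leaves); pivot element 1.
Pivot on row 3; the z-row RHS becomes 44/3 − (-4)·(11/3) = 88/3.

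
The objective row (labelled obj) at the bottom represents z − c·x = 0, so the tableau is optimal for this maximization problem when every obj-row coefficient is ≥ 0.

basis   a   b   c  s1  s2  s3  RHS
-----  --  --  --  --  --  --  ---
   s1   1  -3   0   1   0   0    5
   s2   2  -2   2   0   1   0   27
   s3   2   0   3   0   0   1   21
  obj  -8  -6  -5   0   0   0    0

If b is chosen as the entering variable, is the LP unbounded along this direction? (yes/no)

Every constraint-row entry in column b is ≤ 0, so increasing b is unbounded.

yes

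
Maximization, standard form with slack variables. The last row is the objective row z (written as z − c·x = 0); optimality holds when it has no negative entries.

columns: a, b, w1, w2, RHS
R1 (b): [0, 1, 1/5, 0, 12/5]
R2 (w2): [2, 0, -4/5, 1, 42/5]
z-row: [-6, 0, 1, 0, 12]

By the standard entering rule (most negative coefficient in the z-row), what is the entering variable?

a

Negative z-row entries: a: -6.
The most negative is -6 in column a, so a enters.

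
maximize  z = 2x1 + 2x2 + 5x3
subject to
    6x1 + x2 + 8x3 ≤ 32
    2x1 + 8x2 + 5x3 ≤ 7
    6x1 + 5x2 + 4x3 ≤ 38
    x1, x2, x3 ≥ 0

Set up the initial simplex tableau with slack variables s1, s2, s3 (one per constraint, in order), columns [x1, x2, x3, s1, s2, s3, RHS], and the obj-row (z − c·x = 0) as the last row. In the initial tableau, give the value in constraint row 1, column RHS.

32

The RHS of constraint 1 is b_1 = 32.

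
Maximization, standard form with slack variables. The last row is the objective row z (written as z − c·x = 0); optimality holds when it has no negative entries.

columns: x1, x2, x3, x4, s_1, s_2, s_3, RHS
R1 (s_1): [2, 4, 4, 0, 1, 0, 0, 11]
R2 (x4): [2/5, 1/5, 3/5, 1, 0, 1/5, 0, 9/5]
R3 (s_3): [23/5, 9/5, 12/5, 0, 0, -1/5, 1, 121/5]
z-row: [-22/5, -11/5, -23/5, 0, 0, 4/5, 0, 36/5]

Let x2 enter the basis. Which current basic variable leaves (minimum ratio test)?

s_1

Column x2 entries and ratios — s_1: 11/4 = 11/4; x4: (9/5)/(1/5) = 9; s_3: (121/5)/(9/5) = 121/9.
Smallest ratio is 11/4 in the row of s_1, so s_1 leaves.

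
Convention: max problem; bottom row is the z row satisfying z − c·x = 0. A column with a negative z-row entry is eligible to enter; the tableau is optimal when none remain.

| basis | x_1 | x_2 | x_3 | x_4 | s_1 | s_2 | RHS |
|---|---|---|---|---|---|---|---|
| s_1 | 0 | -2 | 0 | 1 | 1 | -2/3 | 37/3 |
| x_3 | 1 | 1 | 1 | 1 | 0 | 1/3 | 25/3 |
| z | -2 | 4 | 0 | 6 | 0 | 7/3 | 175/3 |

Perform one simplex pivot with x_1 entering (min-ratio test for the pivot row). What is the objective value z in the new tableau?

Ratio test on column x_1 — row 1: entry 0 ≤ 0; row 2: (25/3)/1 = 25/3. Minimum is 25/3 at row 2 (x_3 leaves); pivot element 1.
Pivot on row 2; the z-row RHS becomes 175/3 − (-2)·(25/3) = 75.

75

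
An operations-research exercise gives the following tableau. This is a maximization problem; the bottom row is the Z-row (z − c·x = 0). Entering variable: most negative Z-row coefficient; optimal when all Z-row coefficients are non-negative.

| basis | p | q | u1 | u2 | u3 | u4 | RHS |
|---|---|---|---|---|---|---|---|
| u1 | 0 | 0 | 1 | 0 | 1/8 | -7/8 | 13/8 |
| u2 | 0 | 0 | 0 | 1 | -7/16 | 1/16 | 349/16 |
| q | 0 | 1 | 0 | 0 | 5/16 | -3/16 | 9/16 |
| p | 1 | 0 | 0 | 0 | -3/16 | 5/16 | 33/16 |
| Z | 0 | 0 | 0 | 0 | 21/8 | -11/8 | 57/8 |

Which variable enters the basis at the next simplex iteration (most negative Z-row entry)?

u4

Negative Z-row entries: u4: -11/8.
The most negative is -11/8 in column u4, so u4 enters.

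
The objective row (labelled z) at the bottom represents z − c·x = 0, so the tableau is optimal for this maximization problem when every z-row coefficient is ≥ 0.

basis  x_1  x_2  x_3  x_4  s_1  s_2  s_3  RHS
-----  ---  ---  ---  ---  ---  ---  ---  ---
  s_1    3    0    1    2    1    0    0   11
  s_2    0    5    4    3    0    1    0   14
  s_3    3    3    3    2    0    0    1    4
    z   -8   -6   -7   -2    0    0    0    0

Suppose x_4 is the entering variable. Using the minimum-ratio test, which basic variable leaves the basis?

s_3

Column x_4 entries and ratios — s_1: 11/2 = 11/2; s_2: 14/3 = 14/3; s_3: 4/2 = 2.
Smallest ratio is 2 in the row of s_3, so s_3 leaves.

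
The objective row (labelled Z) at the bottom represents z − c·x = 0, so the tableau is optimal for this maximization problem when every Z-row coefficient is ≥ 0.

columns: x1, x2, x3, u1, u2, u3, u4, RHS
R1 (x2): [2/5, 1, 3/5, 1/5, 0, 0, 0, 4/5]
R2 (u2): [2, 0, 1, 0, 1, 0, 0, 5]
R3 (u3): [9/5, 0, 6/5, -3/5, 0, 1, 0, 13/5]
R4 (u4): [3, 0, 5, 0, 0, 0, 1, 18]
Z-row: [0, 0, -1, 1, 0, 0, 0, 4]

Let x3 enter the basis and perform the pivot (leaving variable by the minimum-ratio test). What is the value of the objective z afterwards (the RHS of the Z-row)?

Ratio test on column x3 — row 1: (4/5)/(3/5) = 4/3; row 2: 5/1 = 5; row 3: (13/5)/(6/5) = 13/6; row 4: 18/5 = 18/5. Minimum is 4/3 at row 1 (x2 leaves); pivot element 3/5.
Pivot on row 1; the Z-row RHS becomes 4 − (-1)·(4/3) = 16/3.

16/3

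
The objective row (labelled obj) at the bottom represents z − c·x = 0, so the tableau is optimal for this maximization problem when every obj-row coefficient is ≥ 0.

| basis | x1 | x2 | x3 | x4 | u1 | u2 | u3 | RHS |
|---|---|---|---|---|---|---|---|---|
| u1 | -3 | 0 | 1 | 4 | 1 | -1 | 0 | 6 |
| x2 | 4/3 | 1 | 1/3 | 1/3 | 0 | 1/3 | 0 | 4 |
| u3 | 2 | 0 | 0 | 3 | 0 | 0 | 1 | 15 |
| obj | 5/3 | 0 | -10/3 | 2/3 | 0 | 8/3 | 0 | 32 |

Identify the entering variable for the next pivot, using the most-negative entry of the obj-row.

x3

Negative obj-row entries: x3: -10/3.
The most negative is -10/3 in column x3, so x3 enters.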